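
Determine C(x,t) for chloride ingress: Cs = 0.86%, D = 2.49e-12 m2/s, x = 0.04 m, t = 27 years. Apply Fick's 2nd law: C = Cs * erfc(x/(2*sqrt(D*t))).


t_seconds = 27 * 365.25 * 24 * 3600 = 852055200.0 s
arg = 0.04 / (2 * sqrt(2.49e-12 * 852055200.0))
= 0.4342
erfc(0.4342) = 0.5392
C = 0.86 * 0.5392 = 0.4637%

0.4637


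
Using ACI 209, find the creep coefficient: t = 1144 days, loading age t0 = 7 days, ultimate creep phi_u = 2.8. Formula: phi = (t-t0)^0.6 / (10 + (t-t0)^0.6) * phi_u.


dt = 1144 - 7 = 1137
phi = 1137^0.6 / (10 + 1137^0.6) * 2.8
= 2.442

2.442


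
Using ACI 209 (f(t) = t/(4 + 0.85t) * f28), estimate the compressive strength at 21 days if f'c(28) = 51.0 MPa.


f(21) = 21 / (4 + 0.85 * 21) * 51.0
= 21 / 21.85 * 51.0
= 49.02 MPa

49.02


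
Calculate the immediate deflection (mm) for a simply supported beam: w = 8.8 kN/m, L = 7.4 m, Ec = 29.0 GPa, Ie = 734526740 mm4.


Convert: L = 7.4 m = 7400 mm, Ec = 29.0 GPa = 29000 MPa
delta = 5 * 8.8 * 7400^4 / (384 * 29000 * 734526740)
= 16.13 mm

16.13


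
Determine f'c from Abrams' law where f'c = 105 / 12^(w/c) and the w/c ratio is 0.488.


f'c = 105 / 12^0.488
= 105 / 3.362
= 31.23 MPa

31.23


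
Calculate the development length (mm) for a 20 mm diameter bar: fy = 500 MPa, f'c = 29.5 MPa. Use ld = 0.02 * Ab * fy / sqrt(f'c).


Ab = pi * 20^2 / 4 = 314.159 mm2
ld = 0.02 * 314.159 * 500 / sqrt(29.5)
= 578.4 mm

578.4


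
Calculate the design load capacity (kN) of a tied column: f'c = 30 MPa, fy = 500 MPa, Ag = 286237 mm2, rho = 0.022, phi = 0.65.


Ast = rho * Ag = 0.022 * 286237 = 6297.214 mm2
phi*Pn = 0.65 * 0.80 * (0.85 * 30 * (286237 - 6297.214) + 500 * 6297.214) / 1000
= 5349.28 kN

5349.28


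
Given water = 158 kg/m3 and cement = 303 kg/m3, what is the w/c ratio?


w/c = water / cement
w/c = 158 / 303 = 0.521

0.521


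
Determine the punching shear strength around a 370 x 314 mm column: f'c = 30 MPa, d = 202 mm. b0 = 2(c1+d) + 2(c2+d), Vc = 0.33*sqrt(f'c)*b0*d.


b0 = 2*(370 + 202) + 2*(314 + 202) = 2176 mm
Vc = 0.33 * sqrt(30) * 2176 * 202 / 1000
= 794.48 kN

794.48


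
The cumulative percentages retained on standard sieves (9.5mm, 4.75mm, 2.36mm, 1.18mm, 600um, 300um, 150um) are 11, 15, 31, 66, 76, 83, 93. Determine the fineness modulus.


FM = sum(cumulative % retained) / 100
= 375 / 100
= 3.75

3.75


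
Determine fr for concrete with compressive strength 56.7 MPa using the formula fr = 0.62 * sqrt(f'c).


fr = 0.62 * sqrt(56.7)
= 4.669 MPa

4.669


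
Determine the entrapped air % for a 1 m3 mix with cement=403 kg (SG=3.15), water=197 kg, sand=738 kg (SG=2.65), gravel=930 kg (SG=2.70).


Vol cement = 403 / (3.15 * 1000) = 0.127937 m3
Vol water = 197 / 1000 = 0.197 m3
Vol sand = 738 / (2.65 * 1000) = 0.278491 m3
Vol gravel = 930 / (2.70 * 1000) = 0.344444 m3
Total solid + water volume = 0.947872 m3
Air = (1 - 0.947872) * 100 = 5.21%

5.21


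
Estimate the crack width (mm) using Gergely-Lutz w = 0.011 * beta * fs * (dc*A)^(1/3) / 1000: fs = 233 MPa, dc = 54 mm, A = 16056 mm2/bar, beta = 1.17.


w = 0.011 * beta * fs * (dc * A)^(1/3) / 1000
= 0.011 * 1.17 * 233 * (54 * 16056)^(1/3) / 1000
= 0.286 mm

0.286


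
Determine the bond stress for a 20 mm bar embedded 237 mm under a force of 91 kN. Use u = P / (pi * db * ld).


u = P / (pi * db * ld)
= 91 * 1000 / (pi * 20 * 237)
= 6.111 MPa

6.111


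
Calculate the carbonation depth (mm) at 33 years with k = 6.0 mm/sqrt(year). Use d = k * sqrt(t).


depth = k * sqrt(t)
= 6.0 * sqrt(33)
= 34.47 mm

34.47


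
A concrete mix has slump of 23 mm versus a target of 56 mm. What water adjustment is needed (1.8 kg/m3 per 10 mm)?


Difference = 56 - 23 = 33 mm
Water adjustment = 33 * 1.8 / 10 = 5.9 kg/m3

5.9


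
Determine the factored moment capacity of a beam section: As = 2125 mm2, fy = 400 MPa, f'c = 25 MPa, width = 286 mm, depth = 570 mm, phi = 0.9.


a = As * fy / (0.85 * f'c * b)
= 2125 * 400 / (0.85 * 25 * 286)
= 139.8601 mm
Mn = As * fy * (d - a/2) / 10^6
= 425.0594 kN-m
phi*Mn = 0.9 * 425.0594 = 382.55 kN-m

382.55


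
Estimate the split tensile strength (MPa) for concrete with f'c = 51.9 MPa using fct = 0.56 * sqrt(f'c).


fct = 0.56 * sqrt(51.9)
= 0.56 * 7.204
= 4.034 MPa

4.034


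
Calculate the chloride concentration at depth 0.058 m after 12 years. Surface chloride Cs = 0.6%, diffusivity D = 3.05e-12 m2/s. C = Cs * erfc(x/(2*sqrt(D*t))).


t_seconds = 12 * 365.25 * 24 * 3600 = 378691200.0 s
arg = 0.058 / (2 * sqrt(3.05e-12 * 378691200.0))
= 0.8533
erfc(0.8533) = 0.2275
C = 0.6 * 0.2275 = 0.1365%

0.1365


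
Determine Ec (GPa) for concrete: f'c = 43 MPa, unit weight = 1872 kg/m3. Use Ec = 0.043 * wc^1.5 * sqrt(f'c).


Ec = 0.043 * 1872^1.5 * sqrt(43) / 1000
= 22.84 GPa

22.84


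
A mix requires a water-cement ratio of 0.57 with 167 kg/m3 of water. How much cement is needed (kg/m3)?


Cement = water / (w/c)
= 167 / 0.57
= 293.0 kg/m3

293.0


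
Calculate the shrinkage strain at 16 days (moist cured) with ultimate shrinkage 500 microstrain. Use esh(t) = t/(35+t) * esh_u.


esh(16) = 16 / (35 + 16) * 500
= 16 / 51 * 500
= 156.9 microstrain

156.9


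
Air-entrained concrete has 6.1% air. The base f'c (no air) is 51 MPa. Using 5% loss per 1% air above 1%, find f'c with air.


Strength loss = (6.1 - 1) * 5 = 25.5%
f'c = 51 * (1 - 25.5/100)
= 37.99 MPa

37.99


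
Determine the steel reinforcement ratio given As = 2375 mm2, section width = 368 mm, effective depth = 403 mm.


rho = As / (b * d)
= 2375 / (368 * 403)
= 0.016

0.016


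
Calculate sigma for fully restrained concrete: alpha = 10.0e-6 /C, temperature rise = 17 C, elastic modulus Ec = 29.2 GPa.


sigma = alpha * dT * Ec
= 10.0e-6 * 17 * 29.2 * 1000
= 4.964 MPa

4.964


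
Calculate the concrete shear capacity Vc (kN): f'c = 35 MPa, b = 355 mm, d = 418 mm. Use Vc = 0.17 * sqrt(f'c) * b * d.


Vc = 0.17 * sqrt(35) * 355 * 418 / 1000
= 149.24 kN

149.24


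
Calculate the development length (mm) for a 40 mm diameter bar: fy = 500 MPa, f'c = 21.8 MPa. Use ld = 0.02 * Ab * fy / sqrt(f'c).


Ab = pi * 40^2 / 4 = 1256.637 mm2
ld = 0.02 * 1256.637 * 500 / sqrt(21.8)
= 2691.4 mm

2691.4


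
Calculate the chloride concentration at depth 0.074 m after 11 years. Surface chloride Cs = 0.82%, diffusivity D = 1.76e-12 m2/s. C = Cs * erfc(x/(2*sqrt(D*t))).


t_seconds = 11 * 365.25 * 24 * 3600 = 347133600.0 s
arg = 0.074 / (2 * sqrt(1.76e-12 * 347133600.0))
= 1.4969
erfc(1.4969) = 0.0343
C = 0.82 * 0.0343 = 0.0281%

0.0281


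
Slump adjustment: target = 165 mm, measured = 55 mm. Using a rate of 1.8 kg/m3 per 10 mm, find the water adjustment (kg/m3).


Difference = 165 - 55 = 110 mm
Water adjustment = 110 * 1.8 / 10 = 19.8 kg/m3

19.8


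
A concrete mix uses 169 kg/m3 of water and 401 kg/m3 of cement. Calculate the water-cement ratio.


w/c = water / cement
w/c = 169 / 401 = 0.421

0.421


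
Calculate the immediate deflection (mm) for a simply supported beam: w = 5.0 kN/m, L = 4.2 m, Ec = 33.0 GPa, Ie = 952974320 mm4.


Convert: L = 4.2 m = 4200 mm, Ec = 33.0 GPa = 33000 MPa
delta = 5 * 5.0 * 4200^4 / (384 * 33000 * 952974320)
= 0.64 mm

0.64


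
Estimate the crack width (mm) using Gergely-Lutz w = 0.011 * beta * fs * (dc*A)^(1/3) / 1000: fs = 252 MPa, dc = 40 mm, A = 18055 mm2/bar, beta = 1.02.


w = 0.011 * beta * fs * (dc * A)^(1/3) / 1000
= 0.011 * 1.02 * 252 * (40 * 18055)^(1/3) / 1000
= 0.254 mm

0.254


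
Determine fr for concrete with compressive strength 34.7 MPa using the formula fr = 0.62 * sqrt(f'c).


fr = 0.62 * sqrt(34.7)
= 3.652 MPa

3.652


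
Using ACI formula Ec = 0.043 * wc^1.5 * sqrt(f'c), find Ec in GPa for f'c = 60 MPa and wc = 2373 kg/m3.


Ec = 0.043 * 2373^1.5 * sqrt(60) / 1000
= 38.5 GPa

38.5


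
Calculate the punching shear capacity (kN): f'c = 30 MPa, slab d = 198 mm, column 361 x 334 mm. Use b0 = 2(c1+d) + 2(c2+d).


b0 = 2*(361 + 198) + 2*(334 + 198) = 2182 mm
Vc = 0.33 * sqrt(30) * 2182 * 198 / 1000
= 780.9 kN

780.9


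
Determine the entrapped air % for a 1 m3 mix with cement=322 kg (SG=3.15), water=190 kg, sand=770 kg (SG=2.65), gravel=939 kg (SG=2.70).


Vol cement = 322 / (3.15 * 1000) = 0.102222 m3
Vol water = 190 / 1000 = 0.19 m3
Vol sand = 770 / (2.65 * 1000) = 0.290566 m3
Vol gravel = 939 / (2.70 * 1000) = 0.347778 m3
Total solid + water volume = 0.930566 m3
Air = (1 - 0.930566) * 100 = 6.94%

6.94


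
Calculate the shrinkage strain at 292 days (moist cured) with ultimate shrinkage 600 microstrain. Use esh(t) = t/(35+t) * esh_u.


esh(292) = 292 / (35 + 292) * 600
= 292 / 327 * 600
= 535.8 microstrain

535.8


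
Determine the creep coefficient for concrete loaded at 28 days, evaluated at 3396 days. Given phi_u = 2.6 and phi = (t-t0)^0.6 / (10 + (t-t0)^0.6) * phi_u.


dt = 3396 - 28 = 3368
phi = 3368^0.6 / (10 + 3368^0.6) * 2.6
= 2.415

2.415


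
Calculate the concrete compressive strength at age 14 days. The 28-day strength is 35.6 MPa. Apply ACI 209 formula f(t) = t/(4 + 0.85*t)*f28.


f(14) = 14 / (4 + 0.85 * 14) * 35.6
= 14 / 15.9 * 35.6
= 31.35 MPa

31.35


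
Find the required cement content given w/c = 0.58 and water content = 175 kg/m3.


Cement = water / (w/c)
= 175 / 0.58
= 301.7 kg/m3

301.7


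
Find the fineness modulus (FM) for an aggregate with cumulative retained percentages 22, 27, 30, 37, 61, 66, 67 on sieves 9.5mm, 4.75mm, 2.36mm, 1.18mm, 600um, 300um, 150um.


FM = sum(cumulative % retained) / 100
= 310 / 100
= 3.1

3.1


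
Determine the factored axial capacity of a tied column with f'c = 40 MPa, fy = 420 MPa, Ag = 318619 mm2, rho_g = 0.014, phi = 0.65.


Ast = rho * Ag = 0.014 * 318619 = 4460.666 mm2
phi*Pn = 0.65 * 0.80 * (0.85 * 40 * (318619 - 4460.666) + 420 * 4460.666) / 1000
= 6528.53 kN

6528.53


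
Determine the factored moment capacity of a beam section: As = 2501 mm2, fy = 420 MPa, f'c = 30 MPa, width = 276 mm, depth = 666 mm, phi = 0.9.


a = As * fy / (0.85 * f'c * b)
= 2501 * 420 / (0.85 * 30 * 276)
= 149.2498 mm
Mn = As * fy * (d - a/2) / 10^6
= 621.1922 kN-m
phi*Mn = 0.9 * 621.1922 = 559.07 kN-m

559.07


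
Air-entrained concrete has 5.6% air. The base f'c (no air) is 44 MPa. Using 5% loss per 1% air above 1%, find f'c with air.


Strength loss = (5.6 - 1) * 5 = 23.0%
f'c = 44 * (1 - 23.0/100)
= 33.88 MPa

33.88


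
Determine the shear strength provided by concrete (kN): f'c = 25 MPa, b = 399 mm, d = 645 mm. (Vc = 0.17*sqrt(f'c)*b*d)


Vc = 0.17 * sqrt(25) * 399 * 645 / 1000
= 218.75 kN

218.75


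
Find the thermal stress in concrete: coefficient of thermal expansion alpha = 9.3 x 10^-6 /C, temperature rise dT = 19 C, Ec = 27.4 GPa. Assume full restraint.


sigma = alpha * dT * Ec
= 9.3e-6 * 19 * 27.4 * 1000
= 4.842 MPa

4.842


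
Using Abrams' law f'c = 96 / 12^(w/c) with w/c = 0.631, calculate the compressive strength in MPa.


f'c = 96 / 12^0.631
= 96 / 4.797
= 20.01 MPa

20.01


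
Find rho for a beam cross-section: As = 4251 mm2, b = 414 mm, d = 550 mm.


rho = As / (b * d)
= 4251 / (414 * 550)
= 0.0187

0.0187


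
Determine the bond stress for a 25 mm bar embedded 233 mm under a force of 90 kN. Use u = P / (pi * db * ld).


u = P / (pi * db * ld)
= 90 * 1000 / (pi * 25 * 233)
= 4.918 MPa

4.918


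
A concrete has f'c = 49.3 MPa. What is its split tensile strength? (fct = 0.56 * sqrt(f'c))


fct = 0.56 * sqrt(49.3)
= 0.56 * 7.021
= 3.932 MPa

3.932


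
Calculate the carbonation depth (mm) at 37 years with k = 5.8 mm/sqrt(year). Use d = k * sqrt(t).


depth = k * sqrt(t)
= 5.8 * sqrt(37)
= 35.28 mm

35.28


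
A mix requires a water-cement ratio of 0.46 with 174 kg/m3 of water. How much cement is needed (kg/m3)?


Cement = water / (w/c)
= 174 / 0.46
= 378.3 kg/m3

378.3


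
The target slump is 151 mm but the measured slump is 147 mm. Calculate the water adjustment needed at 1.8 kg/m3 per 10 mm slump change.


Difference = 151 - 147 = 4 mm
Water adjustment = 4 * 1.8 / 10 = 0.7 kg/m3

0.7


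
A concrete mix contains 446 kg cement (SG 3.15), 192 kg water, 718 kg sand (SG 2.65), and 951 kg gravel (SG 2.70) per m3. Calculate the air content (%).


Vol cement = 446 / (3.15 * 1000) = 0.141587 m3
Vol water = 192 / 1000 = 0.192 m3
Vol sand = 718 / (2.65 * 1000) = 0.270943 m3
Vol gravel = 951 / (2.70 * 1000) = 0.352222 m3
Total solid + water volume = 0.956753 m3
Air = (1 - 0.956753) * 100 = 4.32%

4.32


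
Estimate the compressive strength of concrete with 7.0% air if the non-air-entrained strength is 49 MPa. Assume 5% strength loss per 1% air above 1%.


Strength loss = (7.0 - 1) * 5 = 30.0%
f'c = 49 * (1 - 30.0/100)
= 34.3 MPa

34.3


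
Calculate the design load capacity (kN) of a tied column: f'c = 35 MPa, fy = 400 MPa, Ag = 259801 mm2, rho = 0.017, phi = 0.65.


Ast = rho * Ag = 0.017 * 259801 = 4416.617 mm2
phi*Pn = 0.65 * 0.80 * (0.85 * 35 * (259801 - 4416.617) + 400 * 4416.617) / 1000
= 4869.45 kN

4869.45


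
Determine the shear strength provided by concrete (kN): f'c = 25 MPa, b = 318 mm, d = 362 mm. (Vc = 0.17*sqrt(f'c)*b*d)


Vc = 0.17 * sqrt(25) * 318 * 362 / 1000
= 97.85 kN

97.85


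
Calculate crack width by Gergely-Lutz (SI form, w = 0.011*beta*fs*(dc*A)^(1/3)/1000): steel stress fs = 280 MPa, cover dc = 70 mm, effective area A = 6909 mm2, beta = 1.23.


w = 0.011 * beta * fs * (dc * A)^(1/3) / 1000
= 0.011 * 1.23 * 280 * (70 * 6909)^(1/3) / 1000
= 0.297 mm

0.297


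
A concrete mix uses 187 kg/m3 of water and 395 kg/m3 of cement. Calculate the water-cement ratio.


w/c = water / cement
w/c = 187 / 395 = 0.473

0.473


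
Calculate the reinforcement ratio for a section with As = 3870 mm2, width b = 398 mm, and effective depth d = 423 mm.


rho = As / (b * d)
= 3870 / (398 * 423)
= 0.023

0.023


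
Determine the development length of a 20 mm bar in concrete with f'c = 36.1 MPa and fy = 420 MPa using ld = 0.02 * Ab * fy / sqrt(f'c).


Ab = pi * 20^2 / 4 = 314.159 mm2
ld = 0.02 * 314.159 * 420 / sqrt(36.1)
= 439.2 mm

439.2


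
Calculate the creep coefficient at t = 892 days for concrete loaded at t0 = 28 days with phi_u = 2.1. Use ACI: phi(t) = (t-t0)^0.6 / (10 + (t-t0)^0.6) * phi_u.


dt = 892 - 28 = 864
phi = 864^0.6 / (10 + 864^0.6) * 2.1
= 1.79

1.79


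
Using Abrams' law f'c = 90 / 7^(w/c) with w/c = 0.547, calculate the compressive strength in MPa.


f'c = 90 / 7^0.547
= 90 / 2.899
= 31.04 MPa

31.04


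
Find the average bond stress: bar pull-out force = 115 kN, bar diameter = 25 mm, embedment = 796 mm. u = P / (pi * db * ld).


u = P / (pi * db * ld)
= 115 * 1000 / (pi * 25 * 796)
= 1.839 MPa

1.839


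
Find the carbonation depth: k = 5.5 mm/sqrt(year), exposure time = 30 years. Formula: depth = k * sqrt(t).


depth = k * sqrt(t)
= 5.5 * sqrt(30)
= 30.12 mm

30.12


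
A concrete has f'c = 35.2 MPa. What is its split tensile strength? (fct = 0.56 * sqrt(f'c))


fct = 0.56 * sqrt(35.2)
= 0.56 * 5.933
= 3.322 MPa

3.322


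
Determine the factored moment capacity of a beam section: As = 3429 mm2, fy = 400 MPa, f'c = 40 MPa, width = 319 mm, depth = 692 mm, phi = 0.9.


a = As * fy / (0.85 * f'c * b)
= 3429 * 400 / (0.85 * 40 * 319)
= 126.4614 mm
Mn = As * fy * (d - a/2) / 10^6
= 862.42 kN-m
phi*Mn = 0.9 * 862.42 = 776.18 kN-m

776.18


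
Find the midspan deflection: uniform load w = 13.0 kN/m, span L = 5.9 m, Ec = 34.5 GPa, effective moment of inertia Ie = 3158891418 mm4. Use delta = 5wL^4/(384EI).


Convert: L = 5.9 m = 5900 mm, Ec = 34.5 GPa = 34500 MPa
delta = 5 * 13.0 * 5900^4 / (384 * 34500 * 3158891418)
= 1.88 mm

1.88


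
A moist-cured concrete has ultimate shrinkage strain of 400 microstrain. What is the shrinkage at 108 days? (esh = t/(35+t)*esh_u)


esh(108) = 108 / (35 + 108) * 400
= 108 / 143 * 400
= 302.1 microstrain

302.1


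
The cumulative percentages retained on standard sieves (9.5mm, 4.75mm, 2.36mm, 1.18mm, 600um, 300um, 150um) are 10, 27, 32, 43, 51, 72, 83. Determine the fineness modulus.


FM = sum(cumulative % retained) / 100
= 318 / 100
= 3.18

3.18


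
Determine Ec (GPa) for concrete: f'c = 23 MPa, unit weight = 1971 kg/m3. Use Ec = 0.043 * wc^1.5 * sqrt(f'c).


Ec = 0.043 * 1971^1.5 * sqrt(23) / 1000
= 18.05 GPa

18.05


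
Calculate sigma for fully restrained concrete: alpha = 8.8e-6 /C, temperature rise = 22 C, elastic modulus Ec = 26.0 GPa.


sigma = alpha * dT * Ec
= 8.8e-6 * 22 * 26.0 * 1000
= 5.034 MPa

5.034


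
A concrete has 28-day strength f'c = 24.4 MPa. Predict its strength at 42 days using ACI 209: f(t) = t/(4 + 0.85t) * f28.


f(42) = 42 / (4 + 0.85 * 42) * 24.4
= 42 / 39.7 * 24.4
= 25.81 MPa

25.81


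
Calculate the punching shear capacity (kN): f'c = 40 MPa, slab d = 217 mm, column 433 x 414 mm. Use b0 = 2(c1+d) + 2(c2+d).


b0 = 2*(433 + 217) + 2*(414 + 217) = 2562 mm
Vc = 0.33 * sqrt(40) * 2562 * 217 / 1000
= 1160.33 kN

1160.33


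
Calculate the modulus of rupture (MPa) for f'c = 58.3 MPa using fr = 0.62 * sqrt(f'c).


fr = 0.62 * sqrt(58.3)
= 4.734 MPa

4.734


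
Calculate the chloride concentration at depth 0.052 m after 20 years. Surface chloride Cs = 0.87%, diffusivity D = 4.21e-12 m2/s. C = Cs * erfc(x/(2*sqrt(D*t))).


t_seconds = 20 * 365.25 * 24 * 3600 = 631152000.0 s
arg = 0.052 / (2 * sqrt(4.21e-12 * 631152000.0))
= 0.5044
erfc(0.5044) = 0.4757
C = 0.87 * 0.4757 = 0.4138%

0.4138


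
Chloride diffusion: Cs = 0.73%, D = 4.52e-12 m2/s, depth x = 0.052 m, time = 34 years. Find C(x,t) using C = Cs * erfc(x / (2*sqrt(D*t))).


t_seconds = 34 * 365.25 * 24 * 3600 = 1072958400.0 s
arg = 0.052 / (2 * sqrt(4.52e-12 * 1072958400.0))
= 0.3733
erfc(0.3733) = 0.5975
C = 0.73 * 0.5975 = 0.4362%

0.4362


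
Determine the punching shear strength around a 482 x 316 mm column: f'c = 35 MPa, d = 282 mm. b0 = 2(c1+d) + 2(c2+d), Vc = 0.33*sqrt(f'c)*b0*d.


b0 = 2*(482 + 282) + 2*(316 + 282) = 2724 mm
Vc = 0.33 * sqrt(35) * 2724 * 282 / 1000
= 1499.7 kN

1499.7


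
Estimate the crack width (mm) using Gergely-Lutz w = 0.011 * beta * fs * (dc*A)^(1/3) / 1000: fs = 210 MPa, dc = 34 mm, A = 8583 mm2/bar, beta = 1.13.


w = 0.011 * beta * fs * (dc * A)^(1/3) / 1000
= 0.011 * 1.13 * 210 * (34 * 8583)^(1/3) / 1000
= 0.173 mm

0.173


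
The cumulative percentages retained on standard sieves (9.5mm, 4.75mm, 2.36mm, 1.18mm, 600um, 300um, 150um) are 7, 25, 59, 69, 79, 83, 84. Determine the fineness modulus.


FM = sum(cumulative % retained) / 100
= 406 / 100
= 4.06

4.06


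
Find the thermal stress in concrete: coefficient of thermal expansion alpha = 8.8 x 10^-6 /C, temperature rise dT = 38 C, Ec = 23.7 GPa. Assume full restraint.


sigma = alpha * dT * Ec
= 8.8e-6 * 38 * 23.7 * 1000
= 7.925 MPa

7.925


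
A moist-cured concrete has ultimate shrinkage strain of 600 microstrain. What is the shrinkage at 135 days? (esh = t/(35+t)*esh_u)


esh(135) = 135 / (35 + 135) * 600
= 135 / 170 * 600
= 476.5 microstrain

476.5


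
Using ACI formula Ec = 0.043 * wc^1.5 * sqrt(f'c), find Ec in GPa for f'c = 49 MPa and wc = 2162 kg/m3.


Ec = 0.043 * 2162^1.5 * sqrt(49) / 1000
= 30.26 GPa

30.26


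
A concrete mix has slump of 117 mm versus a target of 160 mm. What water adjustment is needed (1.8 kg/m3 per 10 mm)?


Difference = 160 - 117 = 43 mm
Water adjustment = 43 * 1.8 / 10 = 7.7 kg/m3

7.7


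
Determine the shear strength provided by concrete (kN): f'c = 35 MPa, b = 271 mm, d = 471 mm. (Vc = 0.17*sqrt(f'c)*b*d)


Vc = 0.17 * sqrt(35) * 271 * 471 / 1000
= 128.37 kN

128.37


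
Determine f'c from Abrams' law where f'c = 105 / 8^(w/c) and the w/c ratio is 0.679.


f'c = 105 / 8^0.679
= 105 / 4.104
= 25.59 MPa

25.59


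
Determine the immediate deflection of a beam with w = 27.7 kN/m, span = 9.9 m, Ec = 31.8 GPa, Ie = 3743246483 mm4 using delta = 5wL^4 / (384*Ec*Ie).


Convert: L = 9.9 m = 9900 mm, Ec = 31.8 GPa = 31800 MPa
delta = 5 * 27.7 * 9900^4 / (384 * 31800 * 3743246483)
= 29.11 mm

29.11


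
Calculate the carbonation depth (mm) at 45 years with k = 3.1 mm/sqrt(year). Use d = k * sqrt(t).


depth = k * sqrt(t)
= 3.1 * sqrt(45)
= 20.8 mm

20.8


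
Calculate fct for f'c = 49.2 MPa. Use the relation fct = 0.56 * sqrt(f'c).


fct = 0.56 * sqrt(49.2)
= 0.56 * 7.014
= 3.928 MPa

3.928


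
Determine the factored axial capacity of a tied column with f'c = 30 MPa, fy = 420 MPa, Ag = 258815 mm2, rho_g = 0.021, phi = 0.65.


Ast = rho * Ag = 0.021 * 258815 = 5435.115 mm2
phi*Pn = 0.65 * 0.80 * (0.85 * 30 * (258815 - 5435.115) + 420 * 5435.115) / 1000
= 4546.85 kN

4546.85


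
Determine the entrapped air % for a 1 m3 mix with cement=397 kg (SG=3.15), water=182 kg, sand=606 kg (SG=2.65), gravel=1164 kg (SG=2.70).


Vol cement = 397 / (3.15 * 1000) = 0.126032 m3
Vol water = 182 / 1000 = 0.182 m3
Vol sand = 606 / (2.65 * 1000) = 0.228679 m3
Vol gravel = 1164 / (2.70 * 1000) = 0.431111 m3
Total solid + water volume = 0.967822 m3
Air = (1 - 0.967822) * 100 = 3.22%

3.22


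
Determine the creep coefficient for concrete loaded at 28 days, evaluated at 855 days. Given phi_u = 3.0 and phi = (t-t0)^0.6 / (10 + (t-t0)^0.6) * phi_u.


dt = 855 - 28 = 827
phi = 827^0.6 / (10 + 827^0.6) * 3.0
= 2.548

2.548


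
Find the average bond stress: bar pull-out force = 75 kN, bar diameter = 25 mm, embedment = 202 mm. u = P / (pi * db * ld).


u = P / (pi * db * ld)
= 75 * 1000 / (pi * 25 * 202)
= 4.727 MPa

4.727


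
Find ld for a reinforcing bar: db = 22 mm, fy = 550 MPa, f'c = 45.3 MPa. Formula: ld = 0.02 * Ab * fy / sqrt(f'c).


Ab = pi * 22^2 / 4 = 380.133 mm2
ld = 0.02 * 380.133 * 550 / sqrt(45.3)
= 621.3 mm

621.3


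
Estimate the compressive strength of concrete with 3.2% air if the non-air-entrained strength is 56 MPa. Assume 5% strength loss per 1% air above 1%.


Strength loss = (3.2 - 1) * 5 = 11.0%
f'c = 56 * (1 - 11.0/100)
= 49.84 MPa

49.84


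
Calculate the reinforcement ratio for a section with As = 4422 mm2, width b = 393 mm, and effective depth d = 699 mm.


rho = As / (b * d)
= 4422 / (393 * 699)
= 0.0161

0.0161


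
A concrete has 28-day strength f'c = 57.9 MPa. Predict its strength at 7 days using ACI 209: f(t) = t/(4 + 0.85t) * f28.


f(7) = 7 / (4 + 0.85 * 7) * 57.9
= 7 / 9.95 * 57.9
= 40.73 MPa

40.73


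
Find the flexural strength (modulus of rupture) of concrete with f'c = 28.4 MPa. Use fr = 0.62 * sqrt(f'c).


fr = 0.62 * sqrt(28.4)
= 3.304 MPa

3.304


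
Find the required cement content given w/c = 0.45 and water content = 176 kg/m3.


Cement = water / (w/c)
= 176 / 0.45
= 391.1 kg/m3

391.1


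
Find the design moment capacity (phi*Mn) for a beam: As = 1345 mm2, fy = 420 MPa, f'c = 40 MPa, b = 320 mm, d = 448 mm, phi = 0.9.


a = As * fy / (0.85 * f'c * b)
= 1345 * 420 / (0.85 * 40 * 320)
= 51.921 mm
Mn = As * fy * (d - a/2) / 10^6
= 238.4101 kN-m
phi*Mn = 0.9 * 238.4101 = 214.57 kN-m

214.57


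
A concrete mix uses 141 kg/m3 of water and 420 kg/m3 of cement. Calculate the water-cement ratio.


w/c = water / cement
w/c = 141 / 420 = 0.336

0.336


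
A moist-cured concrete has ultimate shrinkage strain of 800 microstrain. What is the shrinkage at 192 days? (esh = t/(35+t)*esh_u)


esh(192) = 192 / (35 + 192) * 800
= 192 / 227 * 800
= 676.7 microstrain

676.7


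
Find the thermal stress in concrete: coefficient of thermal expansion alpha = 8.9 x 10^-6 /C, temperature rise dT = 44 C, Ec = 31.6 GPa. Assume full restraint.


sigma = alpha * dT * Ec
= 8.9e-6 * 44 * 31.6 * 1000
= 12.375 MPa

12.375


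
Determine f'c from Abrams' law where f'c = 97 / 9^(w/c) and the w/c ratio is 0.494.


f'c = 97 / 9^0.494
= 97 / 2.961
= 32.76 MPa

32.76


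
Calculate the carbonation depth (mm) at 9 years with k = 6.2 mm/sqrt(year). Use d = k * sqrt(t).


depth = k * sqrt(t)
= 6.2 * sqrt(9)
= 18.6 mm

18.6


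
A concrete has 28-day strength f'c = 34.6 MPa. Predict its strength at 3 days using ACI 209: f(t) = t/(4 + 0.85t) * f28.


f(3) = 3 / (4 + 0.85 * 3) * 34.6
= 3 / 6.55 * 34.6
= 15.85 MPa

15.85


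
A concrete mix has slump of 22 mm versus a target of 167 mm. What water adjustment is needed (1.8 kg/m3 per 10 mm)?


Difference = 167 - 22 = 145 mm
Water adjustment = 145 * 1.8 / 10 = 26.1 kg/m3

26.1


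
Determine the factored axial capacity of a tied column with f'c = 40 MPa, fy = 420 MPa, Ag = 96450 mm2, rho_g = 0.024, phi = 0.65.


Ast = rho * Ag = 0.024 * 96450 = 2314.8 mm2
phi*Pn = 0.65 * 0.80 * (0.85 * 40 * (96450 - 2314.8) + 420 * 2314.8) / 1000
= 2169.86 kN

2169.86


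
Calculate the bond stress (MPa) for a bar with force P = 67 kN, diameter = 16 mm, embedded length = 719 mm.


u = P / (pi * db * ld)
= 67 * 1000 / (pi * 16 * 719)
= 1.854 MPa

1.854


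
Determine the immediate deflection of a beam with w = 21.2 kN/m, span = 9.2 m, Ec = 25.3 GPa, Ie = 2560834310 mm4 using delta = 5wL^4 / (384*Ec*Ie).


Convert: L = 9.2 m = 9200 mm, Ec = 25.3 GPa = 25300 MPa
delta = 5 * 21.2 * 9200^4 / (384 * 25300 * 2560834310)
= 30.52 mm

30.52


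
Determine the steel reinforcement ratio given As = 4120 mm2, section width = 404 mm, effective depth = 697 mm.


rho = As / (b * d)
= 4120 / (404 * 697)
= 0.0146

0.0146


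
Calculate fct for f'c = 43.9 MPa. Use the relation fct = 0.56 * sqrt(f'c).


fct = 0.56 * sqrt(43.9)
= 0.56 * 6.626
= 3.71 MPa

3.71


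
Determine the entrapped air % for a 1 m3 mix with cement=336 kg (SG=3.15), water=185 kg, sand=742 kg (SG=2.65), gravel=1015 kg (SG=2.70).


Vol cement = 336 / (3.15 * 1000) = 0.106667 m3
Vol water = 185 / 1000 = 0.185 m3
Vol sand = 742 / (2.65 * 1000) = 0.28 m3
Vol gravel = 1015 / (2.70 * 1000) = 0.375926 m3
Total solid + water volume = 0.947593 m3
Air = (1 - 0.947593) * 100 = 5.24%

5.24


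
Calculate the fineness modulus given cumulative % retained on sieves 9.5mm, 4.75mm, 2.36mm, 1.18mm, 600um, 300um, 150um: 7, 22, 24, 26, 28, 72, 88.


FM = sum(cumulative % retained) / 100
= 267 / 100
= 2.67

2.67


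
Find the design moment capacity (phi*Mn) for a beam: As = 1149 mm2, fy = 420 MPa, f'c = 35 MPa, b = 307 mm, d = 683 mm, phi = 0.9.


a = As * fy / (0.85 * f'c * b)
= 1149 * 420 / (0.85 * 35 * 307)
= 52.8377 mm
Mn = As * fy * (d - a/2) / 10^6
= 316.8529 kN-m
phi*Mn = 0.9 * 316.8529 = 285.17 kN-m

285.17


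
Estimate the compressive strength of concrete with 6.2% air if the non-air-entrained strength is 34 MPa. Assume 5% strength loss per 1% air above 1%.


Strength loss = (6.2 - 1) * 5 = 26.0%
f'c = 34 * (1 - 26.0/100)
= 25.16 MPa

25.16


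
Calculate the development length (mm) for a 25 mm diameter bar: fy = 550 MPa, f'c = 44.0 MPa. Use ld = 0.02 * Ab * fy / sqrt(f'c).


Ab = pi * 25^2 / 4 = 490.874 mm2
ld = 0.02 * 490.874 * 550 / sqrt(44.0)
= 814.0 mm

814.0


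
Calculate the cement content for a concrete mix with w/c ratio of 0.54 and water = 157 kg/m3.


Cement = water / (w/c)
= 157 / 0.54
= 290.7 kg/m3

290.7


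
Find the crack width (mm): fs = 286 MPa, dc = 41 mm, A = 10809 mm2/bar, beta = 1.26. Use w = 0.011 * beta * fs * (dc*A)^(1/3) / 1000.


w = 0.011 * beta * fs * (dc * A)^(1/3) / 1000
= 0.011 * 1.26 * 286 * (41 * 10809)^(1/3) / 1000
= 0.302 mm

0.302


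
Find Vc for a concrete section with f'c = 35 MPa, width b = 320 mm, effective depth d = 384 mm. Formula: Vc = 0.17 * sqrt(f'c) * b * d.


Vc = 0.17 * sqrt(35) * 320 * 384 / 1000
= 123.58 kN

123.58


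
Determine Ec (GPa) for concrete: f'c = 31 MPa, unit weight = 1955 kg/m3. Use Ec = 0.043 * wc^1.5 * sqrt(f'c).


Ec = 0.043 * 1955^1.5 * sqrt(31) / 1000
= 20.7 GPa

20.7


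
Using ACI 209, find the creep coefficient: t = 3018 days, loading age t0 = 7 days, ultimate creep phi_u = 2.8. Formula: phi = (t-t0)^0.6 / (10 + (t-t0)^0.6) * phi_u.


dt = 3018 - 7 = 3011
phi = 3011^0.6 / (10 + 3011^0.6) * 2.8
= 2.588

2.588


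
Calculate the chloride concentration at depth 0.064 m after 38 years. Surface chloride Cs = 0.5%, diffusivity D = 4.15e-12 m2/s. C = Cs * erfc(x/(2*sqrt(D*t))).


t_seconds = 38 * 365.25 * 24 * 3600 = 1199188800.0 s
arg = 0.064 / (2 * sqrt(4.15e-12 * 1199188800.0))
= 0.4536
erfc(0.4536) = 0.5212
C = 0.5 * 0.5212 = 0.2606%

0.2606


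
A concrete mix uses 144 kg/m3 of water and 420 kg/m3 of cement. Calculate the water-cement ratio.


w/c = water / cement
w/c = 144 / 420 = 0.343

0.343


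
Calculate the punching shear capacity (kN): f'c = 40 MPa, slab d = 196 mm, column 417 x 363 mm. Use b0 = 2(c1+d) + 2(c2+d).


b0 = 2*(417 + 196) + 2*(363 + 196) = 2344 mm
Vc = 0.33 * sqrt(40) * 2344 * 196 / 1000
= 958.87 kN

958.87


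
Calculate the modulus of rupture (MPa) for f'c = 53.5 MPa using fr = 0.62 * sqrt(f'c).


fr = 0.62 * sqrt(53.5)
= 4.535 MPa

4.535


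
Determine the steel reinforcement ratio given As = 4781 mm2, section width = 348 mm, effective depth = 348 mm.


rho = As / (b * d)
= 4781 / (348 * 348)
= 0.0395

0.0395


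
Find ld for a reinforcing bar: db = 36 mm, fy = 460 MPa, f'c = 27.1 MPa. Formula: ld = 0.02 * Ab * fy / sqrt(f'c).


Ab = pi * 36^2 / 4 = 1017.876 mm2
ld = 0.02 * 1017.876 * 460 / sqrt(27.1)
= 1798.9 mm

1798.9


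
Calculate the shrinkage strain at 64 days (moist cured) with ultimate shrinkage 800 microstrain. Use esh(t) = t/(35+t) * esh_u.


esh(64) = 64 / (35 + 64) * 800
= 64 / 99 * 800
= 517.2 microstrain

517.2


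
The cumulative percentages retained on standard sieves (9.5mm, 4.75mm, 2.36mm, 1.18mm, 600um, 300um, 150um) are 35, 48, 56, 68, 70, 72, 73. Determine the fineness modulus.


FM = sum(cumulative % retained) / 100
= 422 / 100
= 4.22

4.22


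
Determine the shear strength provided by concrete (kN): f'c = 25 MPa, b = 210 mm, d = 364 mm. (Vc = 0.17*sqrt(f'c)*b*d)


Vc = 0.17 * sqrt(25) * 210 * 364 / 1000
= 64.97 kN

64.97


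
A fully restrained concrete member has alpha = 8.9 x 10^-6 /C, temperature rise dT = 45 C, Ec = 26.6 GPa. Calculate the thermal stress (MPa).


sigma = alpha * dT * Ec
= 8.9e-6 * 45 * 26.6 * 1000
= 10.653 MPa

10.653


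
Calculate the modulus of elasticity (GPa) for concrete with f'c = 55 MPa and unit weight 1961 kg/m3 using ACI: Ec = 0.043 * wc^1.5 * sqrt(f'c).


Ec = 0.043 * 1961^1.5 * sqrt(55) / 1000
= 27.69 GPa

27.69


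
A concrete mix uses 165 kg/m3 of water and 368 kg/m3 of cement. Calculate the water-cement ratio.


w/c = water / cement
w/c = 165 / 368 = 0.448

0.448


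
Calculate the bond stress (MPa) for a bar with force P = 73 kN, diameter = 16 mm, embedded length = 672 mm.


u = P / (pi * db * ld)
= 73 * 1000 / (pi * 16 * 672)
= 2.161 MPa

2.161


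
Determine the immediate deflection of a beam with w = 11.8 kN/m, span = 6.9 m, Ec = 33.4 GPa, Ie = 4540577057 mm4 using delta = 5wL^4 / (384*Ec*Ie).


Convert: L = 6.9 m = 6900 mm, Ec = 33.4 GPa = 33400 MPa
delta = 5 * 11.8 * 6900^4 / (384 * 33400 * 4540577057)
= 2.3 mm

2.3


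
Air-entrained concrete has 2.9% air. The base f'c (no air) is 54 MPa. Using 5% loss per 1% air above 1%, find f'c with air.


Strength loss = (2.9 - 1) * 5 = 9.5%
f'c = 54 * (1 - 9.5/100)
= 48.87 MPa

48.87


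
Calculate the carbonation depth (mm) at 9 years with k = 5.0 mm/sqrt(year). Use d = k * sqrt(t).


depth = k * sqrt(t)
= 5.0 * sqrt(9)
= 15.0 mm

15.0


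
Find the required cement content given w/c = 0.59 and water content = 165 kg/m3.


Cement = water / (w/c)
= 165 / 0.59
= 279.7 kg/m3

279.7


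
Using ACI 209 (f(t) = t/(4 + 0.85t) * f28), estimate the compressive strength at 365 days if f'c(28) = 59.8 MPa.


f(365) = 365 / (4 + 0.85 * 365) * 59.8
= 365 / 314.25 * 59.8
= 69.46 MPa

69.46


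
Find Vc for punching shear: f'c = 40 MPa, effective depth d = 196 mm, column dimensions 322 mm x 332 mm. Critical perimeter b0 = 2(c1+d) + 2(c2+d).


b0 = 2*(322 + 196) + 2*(332 + 196) = 2092 mm
Vc = 0.33 * sqrt(40) * 2092 * 196 / 1000
= 855.78 kN

855.78


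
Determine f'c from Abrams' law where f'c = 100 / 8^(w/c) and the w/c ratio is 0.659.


f'c = 100 / 8^0.659
= 100 / 3.937
= 25.4 MPa

25.4


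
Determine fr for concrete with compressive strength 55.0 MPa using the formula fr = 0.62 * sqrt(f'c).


fr = 0.62 * sqrt(55.0)
= 4.598 MPa

4.598


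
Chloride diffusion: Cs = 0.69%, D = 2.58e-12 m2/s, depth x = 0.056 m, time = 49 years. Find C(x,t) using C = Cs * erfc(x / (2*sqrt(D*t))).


t_seconds = 49 * 365.25 * 24 * 3600 = 1546322400.0 s
arg = 0.056 / (2 * sqrt(2.58e-12 * 1546322400.0))
= 0.4433
erfc(0.4433) = 0.5307
C = 0.69 * 0.5307 = 0.3662%

0.3662


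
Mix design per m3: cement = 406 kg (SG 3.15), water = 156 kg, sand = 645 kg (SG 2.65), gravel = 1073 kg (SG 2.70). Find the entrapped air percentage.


Vol cement = 406 / (3.15 * 1000) = 0.128889 m3
Vol water = 156 / 1000 = 0.156 m3
Vol sand = 645 / (2.65 * 1000) = 0.243396 m3
Vol gravel = 1073 / (2.70 * 1000) = 0.397407 m3
Total solid + water volume = 0.925693 m3
Air = (1 - 0.925693) * 100 = 7.43%

7.43


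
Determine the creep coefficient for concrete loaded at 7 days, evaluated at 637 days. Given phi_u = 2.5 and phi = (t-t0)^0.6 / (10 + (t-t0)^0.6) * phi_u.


dt = 637 - 7 = 630
phi = 630^0.6 / (10 + 630^0.6) * 2.5
= 2.068

2.068


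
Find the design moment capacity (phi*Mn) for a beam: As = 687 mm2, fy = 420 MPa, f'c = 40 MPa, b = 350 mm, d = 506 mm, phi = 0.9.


a = As * fy / (0.85 * f'c * b)
= 687 * 420 / (0.85 * 40 * 350)
= 24.2471 mm
Mn = As * fy * (d - a/2) / 10^6
= 142.5031 kN-m
phi*Mn = 0.9 * 142.5031 = 128.25 kN-m

128.25


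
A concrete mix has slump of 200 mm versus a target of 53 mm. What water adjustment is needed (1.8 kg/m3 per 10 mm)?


Difference = 53 - 200 = -147 mm
Water adjustment = -147 * 1.8 / 10 = -26.5 kg/m3

-26.5


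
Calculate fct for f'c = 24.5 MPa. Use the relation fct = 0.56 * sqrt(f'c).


fct = 0.56 * sqrt(24.5)
= 0.56 * 4.95
= 2.772 MPa

2.772


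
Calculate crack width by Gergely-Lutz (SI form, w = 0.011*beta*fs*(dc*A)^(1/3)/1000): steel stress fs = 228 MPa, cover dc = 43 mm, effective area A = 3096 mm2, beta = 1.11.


w = 0.011 * beta * fs * (dc * A)^(1/3) / 1000
= 0.011 * 1.11 * 228 * (43 * 3096)^(1/3) / 1000
= 0.142 mm

0.142


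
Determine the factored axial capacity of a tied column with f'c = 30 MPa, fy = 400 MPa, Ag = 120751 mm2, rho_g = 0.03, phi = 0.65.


Ast = rho * Ag = 0.03 * 120751 = 3622.53 mm2
phi*Pn = 0.65 * 0.80 * (0.85 * 30 * (120751 - 3622.53) + 400 * 3622.53) / 1000
= 2306.61 kN

2306.61


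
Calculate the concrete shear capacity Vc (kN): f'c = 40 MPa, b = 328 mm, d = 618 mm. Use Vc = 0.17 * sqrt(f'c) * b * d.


Vc = 0.17 * sqrt(40) * 328 * 618 / 1000
= 217.94 kN

217.94


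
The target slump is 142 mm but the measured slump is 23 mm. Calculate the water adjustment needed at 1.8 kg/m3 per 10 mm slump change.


Difference = 142 - 23 = 119 mm
Water adjustment = 119 * 1.8 / 10 = 21.4 kg/m3

21.4


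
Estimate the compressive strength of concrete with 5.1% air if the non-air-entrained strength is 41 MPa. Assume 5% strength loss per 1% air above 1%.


Strength loss = (5.1 - 1) * 5 = 20.5%
f'c = 41 * (1 - 20.5/100)
= 32.59 MPa

32.59


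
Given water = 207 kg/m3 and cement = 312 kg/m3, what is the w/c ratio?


w/c = water / cement
w/c = 207 / 312 = 0.663

0.663


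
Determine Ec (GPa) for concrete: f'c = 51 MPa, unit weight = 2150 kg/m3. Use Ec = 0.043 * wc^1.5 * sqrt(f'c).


Ec = 0.043 * 2150^1.5 * sqrt(51) / 1000
= 30.61 GPa

30.61


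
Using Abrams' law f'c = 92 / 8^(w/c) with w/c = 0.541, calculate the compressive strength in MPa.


f'c = 92 / 8^0.541
= 92 / 3.08
= 29.87 MPa

29.87


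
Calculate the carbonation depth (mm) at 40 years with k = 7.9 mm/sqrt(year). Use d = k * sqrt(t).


depth = k * sqrt(t)
= 7.9 * sqrt(40)
= 49.96 mm

49.96


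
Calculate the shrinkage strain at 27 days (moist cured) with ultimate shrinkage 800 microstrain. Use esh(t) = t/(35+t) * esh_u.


esh(27) = 27 / (35 + 27) * 800
= 27 / 62 * 800
= 348.4 microstrain

348.4


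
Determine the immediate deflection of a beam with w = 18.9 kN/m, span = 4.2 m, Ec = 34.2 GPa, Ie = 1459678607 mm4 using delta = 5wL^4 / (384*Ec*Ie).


Convert: L = 4.2 m = 4200 mm, Ec = 34.2 GPa = 34200 MPa
delta = 5 * 18.9 * 4200^4 / (384 * 34200 * 1459678607)
= 1.53 mm

1.53


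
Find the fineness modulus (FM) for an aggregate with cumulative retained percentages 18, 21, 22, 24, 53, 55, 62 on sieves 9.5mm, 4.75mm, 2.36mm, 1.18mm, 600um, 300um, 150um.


FM = sum(cumulative % retained) / 100
= 255 / 100
= 2.55

2.55


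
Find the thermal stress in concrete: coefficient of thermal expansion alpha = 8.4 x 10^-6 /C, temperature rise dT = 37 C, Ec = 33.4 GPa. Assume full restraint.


sigma = alpha * dT * Ec
= 8.4e-6 * 37 * 33.4 * 1000
= 10.381 MPa

10.381


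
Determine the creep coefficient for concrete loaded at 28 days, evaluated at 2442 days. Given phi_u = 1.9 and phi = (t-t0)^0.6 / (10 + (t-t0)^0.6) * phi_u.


dt = 2442 - 28 = 2414
phi = 2414^0.6 / (10 + 2414^0.6) * 1.9
= 1.738

1.738


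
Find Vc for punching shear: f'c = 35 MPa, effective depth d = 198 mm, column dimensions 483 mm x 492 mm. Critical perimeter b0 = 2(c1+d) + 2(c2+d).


b0 = 2*(483 + 198) + 2*(492 + 198) = 2742 mm
Vc = 0.33 * sqrt(35) * 2742 * 198 / 1000
= 1059.94 kN

1059.94


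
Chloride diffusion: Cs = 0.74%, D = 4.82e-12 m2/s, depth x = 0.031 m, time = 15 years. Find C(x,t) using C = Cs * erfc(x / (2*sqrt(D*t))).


t_seconds = 15 * 365.25 * 24 * 3600 = 473364000.0 s
arg = 0.031 / (2 * sqrt(4.82e-12 * 473364000.0))
= 0.3245
erfc(0.3245) = 0.6463
C = 0.74 * 0.6463 = 0.4783%

0.4783


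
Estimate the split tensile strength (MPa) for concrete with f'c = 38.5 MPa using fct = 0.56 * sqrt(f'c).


fct = 0.56 * sqrt(38.5)
= 0.56 * 6.205
= 3.475 MPa

3.475


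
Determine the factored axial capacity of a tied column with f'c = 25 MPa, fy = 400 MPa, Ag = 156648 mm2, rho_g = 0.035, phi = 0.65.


Ast = rho * Ag = 0.035 * 156648 = 5482.68 mm2
phi*Pn = 0.65 * 0.80 * (0.85 * 25 * (156648 - 5482.68) + 400 * 5482.68) / 1000
= 2810.77 kN

2810.77


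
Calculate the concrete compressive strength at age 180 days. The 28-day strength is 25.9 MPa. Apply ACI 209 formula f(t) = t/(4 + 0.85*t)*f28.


f(180) = 180 / (4 + 0.85 * 180) * 25.9
= 180 / 157.0 * 25.9
= 29.69 MPa

29.69


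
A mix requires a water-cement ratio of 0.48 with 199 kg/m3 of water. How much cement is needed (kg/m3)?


Cement = water / (w/c)
= 199 / 0.48
= 414.6 kg/m3

414.6


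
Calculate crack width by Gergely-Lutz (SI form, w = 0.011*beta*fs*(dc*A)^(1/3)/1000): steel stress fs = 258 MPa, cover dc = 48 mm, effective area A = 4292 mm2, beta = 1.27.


w = 0.011 * beta * fs * (dc * A)^(1/3) / 1000
= 0.011 * 1.27 * 258 * (48 * 4292)^(1/3) / 1000
= 0.213 mm

0.213


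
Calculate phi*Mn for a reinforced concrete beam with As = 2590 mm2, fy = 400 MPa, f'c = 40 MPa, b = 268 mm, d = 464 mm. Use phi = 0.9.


a = As * fy / (0.85 * f'c * b)
= 2590 * 400 / (0.85 * 40 * 268)
= 113.6962 mm
Mn = As * fy * (d - a/2) / 10^6
= 421.8094 kN-m
phi*Mn = 0.9 * 421.8094 = 379.63 kN-m

379.63


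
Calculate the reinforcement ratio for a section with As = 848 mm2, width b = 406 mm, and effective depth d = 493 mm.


rho = As / (b * d)
= 848 / (406 * 493)
= 0.0042

0.0042


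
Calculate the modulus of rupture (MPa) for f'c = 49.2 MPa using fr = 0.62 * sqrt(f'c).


fr = 0.62 * sqrt(49.2)
= 4.349 MPa

4.349


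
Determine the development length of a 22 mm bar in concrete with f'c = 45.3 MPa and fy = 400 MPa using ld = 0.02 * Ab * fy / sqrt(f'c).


Ab = pi * 22^2 / 4 = 380.133 mm2
ld = 0.02 * 380.133 * 400 / sqrt(45.3)
= 451.8 mm

451.8
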